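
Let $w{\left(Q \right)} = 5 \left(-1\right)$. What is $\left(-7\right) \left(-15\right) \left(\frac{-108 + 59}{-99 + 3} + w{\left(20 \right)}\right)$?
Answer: $- \frac{15085}{32} \approx -471.41$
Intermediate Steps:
$w{\left(Q \right)} = -5$
$\left(-7\right) \left(-15\right) \left(\frac{-108 + 59}{-99 + 3} + w{\left(20 \right)}\right) = \left(-7\right) \left(-15\right) \left(\frac{-108 + 59}{-99 + 3} - 5\right) = 105 \left(- \frac{49}{-96} - 5\right) = 105 \left(\left(-49\right) \left(- \frac{1}{96}\right) - 5\right) = 105 \left(\frac{49}{96} - 5\right) = 105 \left(- \frac{431}{96}\right) = - \frac{15085}{32}$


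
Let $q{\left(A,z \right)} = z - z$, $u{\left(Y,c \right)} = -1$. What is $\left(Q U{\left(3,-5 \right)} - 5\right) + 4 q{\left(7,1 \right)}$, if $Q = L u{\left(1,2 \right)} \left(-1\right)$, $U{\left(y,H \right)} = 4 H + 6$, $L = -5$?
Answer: $65$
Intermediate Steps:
$U{\left(y,H \right)} = 6 + 4 H$
$q{\left(A,z \right)} = 0$
$Q = -5$ ($Q = \left(-5\right) \left(-1\right) \left(-1\right) = 5 \left(-1\right) = -5$)
$\left(Q U{\left(3,-5 \right)} - 5\right) + 4 q{\left(7,1 \right)} = \left(- 5 \left(6 + 4 \left(-5\right)\right) - 5\right) + 4 \cdot 0 = \left(- 5 \left(6 - 20\right) - 5\right) + 0 = \left(\left(-5\right) \left(-14\right) - 5\right) + 0 = \left(70 - 5\right) + 0 = 65 + 0 = 65$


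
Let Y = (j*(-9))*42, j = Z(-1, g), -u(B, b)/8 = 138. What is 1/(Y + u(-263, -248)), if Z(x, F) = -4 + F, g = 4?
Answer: -1/1104 ≈ -0.00090580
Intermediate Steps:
u(B, b) = -1104 (u(B, b) = -8*138 = -1104)
j = 0 (j = -4 + 4 = 0)
Y = 0 (Y = (0*(-9))*42 = 0*42 = 0)
1/(Y + u(-263, -248)) = 1/(0 - 1104) = 1/(-1104) = -1/1104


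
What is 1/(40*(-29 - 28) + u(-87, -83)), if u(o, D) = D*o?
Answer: 1/4941 ≈ 0.00020239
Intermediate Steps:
1/(40*(-29 - 28) + u(-87, -83)) = 1/(40*(-29 - 28) - 83*(-87)) = 1/(40*(-57) + 7221) = 1/(-2280 + 7221) = 1/4941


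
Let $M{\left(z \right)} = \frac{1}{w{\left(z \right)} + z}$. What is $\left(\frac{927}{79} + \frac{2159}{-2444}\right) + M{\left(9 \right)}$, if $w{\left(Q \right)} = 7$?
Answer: $\frac{8428377}{772304} \approx 10.913$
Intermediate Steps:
$M{\left(z \right)} = \frac{1}{7 + z}$
$\left(\frac{927}{79} + \frac{2159}{-2444}\right) + M{\left(9 \right)} = \left(\frac{927}{79} + \frac{2159}{-2444}\right) + \frac{1}{7 + 9} = \left(927 \cdot \frac{1}{79} + 2159 \left(- \frac{1}{2444}\right)\right) + \frac{1}{16} = \left(\frac{927}{79} - \frac{2159}{2444}\right) + \frac{1}{16} = \frac{2095027}{193076} + \frac{1}{16} = \frac{8428377}{772304}$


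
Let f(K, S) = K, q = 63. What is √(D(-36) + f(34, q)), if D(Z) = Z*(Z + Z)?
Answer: √2626 ≈ 51.245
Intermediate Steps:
D(Z) = 2*Z² (D(Z) = Z*(2*Z) = 2*Z²)
√(D(-36) + f(34, q)) = √(2*(-36)² + 34) = √(2*1296 + 34) = √(2592 + 34) = √2626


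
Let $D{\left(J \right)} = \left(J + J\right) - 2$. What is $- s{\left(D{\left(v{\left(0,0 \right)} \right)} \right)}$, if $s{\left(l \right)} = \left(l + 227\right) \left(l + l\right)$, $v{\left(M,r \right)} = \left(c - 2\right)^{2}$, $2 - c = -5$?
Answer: $-26400$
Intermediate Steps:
$c = 7$ ($c = 2 - -5 = 2 + 5 = 7$)
$v{\left(M,r \right)} = 25$ ($v{\left(M,r \right)} = \left(7 - 2\right)^{2} = 5^{2} = 25$)
$D{\left(J \right)} = -2 + 2 J$ ($D{\left(J \right)} = 2 J - 2 = -2 + 2 J$)
$s{\left(l \right)} = 2 l \left(227 + l\right)$ ($s{\left(l \right)} = \left(227 + l\right) 2 l = 2 l \left(227 + l\right)$)
$- s{\left(D{\left(v{\left(0,0 \right)} \right)} \right)} = - 2 \left(-2 + 2 \cdot 25\right) \left(227 + \left(-2 + 2 \cdot 25\right)\right) = - 2 \left(-2 + 50\right) \left(227 + \left(-2 + 50\right)\right) = - 2 \cdot 48 \left(227 + 48\right) = - 2 \cdot 48 \cdot 275 = \left(-1\right) 26400 = -26400$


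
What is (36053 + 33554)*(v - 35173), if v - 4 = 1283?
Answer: -2358702802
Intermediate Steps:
v = 1287 (v = 4 + 1283 = 1287)
(36053 + 33554)*(v - 35173) = (36053 + 33554)*(1287 - 35173) = 69607*(-33886) = -2358702802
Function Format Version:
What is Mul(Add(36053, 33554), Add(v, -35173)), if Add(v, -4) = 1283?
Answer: -2358702802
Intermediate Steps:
v = 1287 (v = Add(4, 1283) = 1287)
Mul(Add(36053, 33554), Add(v, -35173)) = Mul(Add(36053, 33554), Add(1287, -35173)) = Mul(69607, -33886) = -2358702802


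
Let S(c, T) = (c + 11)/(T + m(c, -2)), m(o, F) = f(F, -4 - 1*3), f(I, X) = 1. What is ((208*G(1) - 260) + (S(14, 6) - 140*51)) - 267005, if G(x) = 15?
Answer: -1898970/7 ≈ -2.7128e+5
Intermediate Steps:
m(o, F) = 1
S(c, T) = (11 + c)/(1 + T) (S(c, T) = (c + 11)/(T + 1) = (11 + c)/(1 + T))
((208*G(1) - 260) + (S(14, 6) - 140*51)) - 267005 = ((208*15 - 260) + ((11 + 14)/(1 + 6) - 140*51)) - 267005 = ((3120 - 260) + (25/7 - 7140)) - 267005 = (2860 + ((⅐)*25 - 7140)) - 267005 = (2860 + (25/7 - 7140)) - 267005 = (2860 - 49955/7) - 267005 = -29935/7 - 267005 = -1898970/7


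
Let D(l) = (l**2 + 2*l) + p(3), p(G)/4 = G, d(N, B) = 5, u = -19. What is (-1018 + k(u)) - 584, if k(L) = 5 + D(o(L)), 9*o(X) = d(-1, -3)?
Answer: -128270/81 ≈ -1583.6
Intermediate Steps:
p(G) = 4*G
o(X) = 5/9 (o(X) = (1/9)*5 = 5/9)
D(l) = 12 + l**2 + 2*l (D(l) = (l**2 + 2*l) + 4*3 = (l**2 + 2*l) + 12 = 12 + l**2 + 2*l)
k(L) = 1492/81 (k(L) = 5 + (12 + (5/9)**2 + 2*(5/9)) = 5 + (12 + 25/81 + 10/9) = 5 + 1087/81 = 1492/81)
(-1018 + k(u)) - 584 = (-1018 + 1492/81) - 584 = -80966/81 - 584 = -128270/81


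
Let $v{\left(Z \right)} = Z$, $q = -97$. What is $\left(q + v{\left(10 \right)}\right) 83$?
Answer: $-7221$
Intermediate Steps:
$\left(q + v{\left(10 \right)}\right) 83 = \left(-97 + 10\right) 83 = \left(-87\right) 83 = -7221$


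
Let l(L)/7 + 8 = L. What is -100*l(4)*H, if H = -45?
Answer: -126000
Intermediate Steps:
l(L) = -56 + 7*L
-100*l(4)*H = -100*(-56 + 7*4)*(-45) = -100*(-56 + 28)*(-45) = -(-2800)*(-45) = -100*1260 = -126000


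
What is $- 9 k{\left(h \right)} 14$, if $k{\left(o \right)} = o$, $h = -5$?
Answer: $630$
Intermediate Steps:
$- 9 k{\left(h \right)} 14 = \left(-9\right) \left(-5\right) 14 = 45 \cdot 14 = 630$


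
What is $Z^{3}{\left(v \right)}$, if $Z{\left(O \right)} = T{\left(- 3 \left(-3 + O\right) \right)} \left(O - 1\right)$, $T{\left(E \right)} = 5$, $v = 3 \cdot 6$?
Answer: $614125$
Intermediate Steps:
$v = 18$
$Z{\left(O \right)} = -5 + 5 O$ ($Z{\left(O \right)} = 5 \left(O - 1\right) = 5 \left(-1 + O\right) = -5 + 5 O$)
$Z^{3}{\left(v \right)} = \left(-5 + 5 \cdot 18\right)^{3} = \left(-5 + 90\right)^{3} = 85^{3} = 614125$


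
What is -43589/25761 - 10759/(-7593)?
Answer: -5978742/21733697 ≈ -0.27509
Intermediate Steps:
-43589/25761 - 10759/(-7593) = -43589*1/25761 - 10759*(-1/7593) = -43589/25761 + 10759/7593 = -5978742/21733697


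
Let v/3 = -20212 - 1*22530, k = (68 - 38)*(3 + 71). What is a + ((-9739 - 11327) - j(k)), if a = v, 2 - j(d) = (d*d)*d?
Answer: 10940898706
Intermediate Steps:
k = 2220 (k = 30*74 = 2220)
j(d) = 2 - d³ (j(d) = 2 - d*d*d = 2 - d²*d = 2 - d³)
v = -128226 (v = 3*(-20212 - 1*22530) = 3*(-20212 - 22530) = 3*(-42742) = -128226)
a = -128226
a + ((-9739 - 11327) - j(k)) = -128226 + ((-9739 - 11327) - (2 - 1*2220³)) = -128226 + (-21066 - (2 - 1*10941048000)) = -128226 + (-21066 - (2 - 10941048000)) = -128226 + (-21066 - 1*(-10941047998)) = -128226 + (-21066 + 10941047998) = -128226 + 10941026932 = 10940898706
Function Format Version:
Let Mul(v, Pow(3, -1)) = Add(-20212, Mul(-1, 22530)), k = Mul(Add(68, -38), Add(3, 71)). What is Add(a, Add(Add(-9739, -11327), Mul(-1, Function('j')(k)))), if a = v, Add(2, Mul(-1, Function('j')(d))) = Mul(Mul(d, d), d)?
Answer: 10940898706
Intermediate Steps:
k = 2220 (k = Mul(30, 74) = 2220)
Function('j')(d) = Add(2, Mul(-1, Pow(d, 3))) (Function('j')(d) = Add(2, Mul(-1, Mul(Mul(d, d), d))) = Add(2, Mul(-1, Mul(Pow(d, 2), d))) = Add(2, Mul(-1, Pow(d, 3))))
v = -128226 (v = Mul(3, Add(-20212, Mul(-1, 22530))) = Mul(3, Add(-20212, -22530)) = Mul(3, -42742) = -128226)
a = -128226
Add(a, Add(Add(-9739, -11327), Mul(-1, Function('j')(k)))) = Add(-128226, Add(Add(-9739, -11327), Mul(-1, Add(2, Mul(-1, Pow(2220, 3)))))) = Add(-128226, Add(-21066, Mul(-1, Add(2, Mul(-1, 10941048000))))) = Add(-128226, Add(-21066, Mul(-1, Add(2, -10941048000)))) = Add(-128226, Add(-21066, Mul(-1, -10941047998))) = Add(-128226, Add(-21066, 10941047998)) = Add(-128226, 10941026932) = 10940898706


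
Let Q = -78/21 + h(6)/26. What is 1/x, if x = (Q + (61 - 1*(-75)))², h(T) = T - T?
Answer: 49/857476 ≈ 5.7144e-5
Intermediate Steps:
h(T) = 0
Q = -26/7 (Q = -78/21 + 0/26 = -78*1/21 + 0*(1/26) = -26/7 + 0 = -26/7 ≈ -3.7143)
x = 857476/49 (x = (-26/7 + (61 - 1*(-75)))² = (-26/7 + (61 + 75))² = (-26/7 + 136)² = (926/7)² = 857476/49 ≈ 17500.)
1/x = 1/(857476/49) = 49/857476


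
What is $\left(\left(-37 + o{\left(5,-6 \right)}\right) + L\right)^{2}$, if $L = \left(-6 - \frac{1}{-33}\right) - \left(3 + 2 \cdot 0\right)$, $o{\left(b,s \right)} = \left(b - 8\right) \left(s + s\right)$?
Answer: $\frac{108241}{1089} \approx 99.395$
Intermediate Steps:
$o{\left(b,s \right)} = 2 s \left(-8 + b\right)$ ($o{\left(b,s \right)} = \left(-8 + b\right) 2 s = 2 s \left(-8 + b\right)$)
$L = - \frac{296}{33}$ ($L = \left(-6 - - \frac{1}{33}\right) - \left(3 + 0\right) = \left(-6 + \frac{1}{33}\right) - 3 = - \frac{197}{33} - 3 = - \frac{296}{33} \approx -8.9697$)
$\left(\left(-37 + o{\left(5,-6 \right)}\right) + L\right)^{2} = \left(\left(-37 + 2 \left(-6\right) \left(-8 + 5\right)\right) - \frac{296}{33}\right)^{2} = \left(\left(-37 + 2 \left(-6\right) \left(-3\right)\right) - \frac{296}{33}\right)^{2} = \left(\left(-37 + 36\right) - \frac{296}{33}\right)^{2} = \left(-1 - \frac{296}{33}\right)^{2} = \left(- \frac{329}{33}\right)^{2} = \frac{108241}{1089}$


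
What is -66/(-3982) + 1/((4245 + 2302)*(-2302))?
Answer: 45213401/2727886114 ≈ 0.016575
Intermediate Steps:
-66/(-3982) + 1/((4245 + 2302)*(-2302)) = -66*(-1/3982) - 1/2302/6547 = 3/181 + (1/6547)*(-1/2302) = 3/181 - 1/15071194 = 45213401/2727886114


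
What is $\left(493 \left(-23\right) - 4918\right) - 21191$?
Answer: $-37448$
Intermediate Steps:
$\left(493 \left(-23\right) - 4918\right) - 21191 = \left(-11339 - 4918\right) - 21191 = -16257 - 21191 = -37448$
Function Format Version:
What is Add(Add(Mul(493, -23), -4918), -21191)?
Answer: -37448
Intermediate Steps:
Add(Add(Mul(493, -23), -4918), -21191) = Add(Add(-11339, -4918), -21191) = Add(-16257, -21191) = -37448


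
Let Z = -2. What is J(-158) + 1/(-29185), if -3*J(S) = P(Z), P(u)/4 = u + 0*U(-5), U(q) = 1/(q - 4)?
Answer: 233477/87555 ≈ 2.6666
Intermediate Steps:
U(q) = 1/(-4 + q)
P(u) = 4*u (P(u) = 4*(u + 0/(-4 - 5)) = 4*(u + 0/(-9)) = 4*(u + 0*(-1/9)) = 4*(u + 0) = 4*u)
J(S) = 8/3 (J(S) = -4*(-2)/3 = -1/3*(-8) = 8/3)
J(-158) + 1/(-29185) = 8/3 + 1/(-29185) = 8/3 - 1/29185 = 233477/87555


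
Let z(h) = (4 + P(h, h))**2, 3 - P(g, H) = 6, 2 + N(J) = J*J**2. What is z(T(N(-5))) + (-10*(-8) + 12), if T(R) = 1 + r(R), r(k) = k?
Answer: 93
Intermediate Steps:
N(J) = -2 + J**3 (N(J) = -2 + J*J**2 = -2 + J**3)
P(g, H) = -3 (P(g, H) = 3 - 1*6 = 3 - 6 = -3)
T(R) = 1 + R
z(h) = 1 (z(h) = (4 - 3)**2 = 1**2 = 1)
z(T(N(-5))) + (-10*(-8) + 12) = 1 + (-10*(-8) + 12) = 1 + (80 + 12) = 1 + 92 = 93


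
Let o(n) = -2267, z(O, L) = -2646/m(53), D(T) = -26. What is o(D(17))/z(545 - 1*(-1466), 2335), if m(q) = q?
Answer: 120151/2646 ≈ 45.409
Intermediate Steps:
z(O, L) = -2646/53
o(D(17))/z(545 - 1*(-1466), 2335) = -2267/(-2646/53) = -2267*(-53/2646) = 120151/2646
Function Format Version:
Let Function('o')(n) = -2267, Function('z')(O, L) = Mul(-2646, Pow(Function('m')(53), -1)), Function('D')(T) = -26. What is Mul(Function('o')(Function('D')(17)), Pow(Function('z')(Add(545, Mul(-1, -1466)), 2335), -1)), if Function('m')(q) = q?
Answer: Rational(120151, 2646) ≈ 45.409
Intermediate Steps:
Function('z')(O, L) = Rational(-2646, 53) (Function('z')(O, L) = Mul(-2646, Pow(53, -1)) = Mul(-2646, Rational(1, 53)) = Rational(-2646, 53))
Mul(Function('o')(Function('D')(17)), Pow(Function('z')(Add(545, Mul(-1, -1466)), 2335), -1)) = Mul(-2267, Pow(Rational(-2646, 53), -1)) = Mul(-2267, Rational(-53, 2646)) = Rational(120151, 2646)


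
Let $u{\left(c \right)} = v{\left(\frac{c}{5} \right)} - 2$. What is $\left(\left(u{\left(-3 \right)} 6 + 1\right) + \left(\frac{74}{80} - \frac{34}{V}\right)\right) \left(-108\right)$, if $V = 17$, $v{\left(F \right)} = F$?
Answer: $\frac{16929}{10} \approx 1692.9$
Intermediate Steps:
$u{\left(c \right)} = -2 + \frac{c}{5}$ ($u{\left(c \right)} = \frac{c}{5} - 2 = -2 + \frac{c}{5}$)
$\left(\left(u{\left(-3 \right)} 6 + 1\right) + \left(\frac{74}{80} - \frac{34}{V}\right)\right) \left(-108\right) = \left(\left(\left(-2 + \frac{1}{5} \left(-3\right)\right) 6 + 1\right) + \left(\frac{74}{80} - \frac{34}{17}\right)\right) \left(-108\right) = \left(\left(\left(-2 - \frac{3}{5}\right) 6 + 1\right) + \left(74 \cdot \frac{1}{80} - 2\right)\right) \left(-108\right) = \left(\left(\left(- \frac{13}{5}\right) 6 + 1\right) + \left(\frac{37}{40} - 2\right)\right) \left(-108\right) = \left(\left(- \frac{78}{5} + 1\right) - \frac{43}{40}\right) \left(-108\right) = \left(- \frac{73}{5} - \frac{43}{40}\right) \left(-108\right) = \left(- \frac{627}{40}\right) \left(-108\right) = \frac{16929}{10}$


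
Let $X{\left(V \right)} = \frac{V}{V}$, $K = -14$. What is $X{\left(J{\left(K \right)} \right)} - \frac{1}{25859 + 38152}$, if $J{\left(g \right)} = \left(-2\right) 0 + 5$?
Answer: $\frac{64010}{64011} \approx 0.99998$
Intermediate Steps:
$J{\left(g \right)} = 5$ ($J{\left(g \right)} = 0 + 5 = 5$)
$X{\left(V \right)} = 1$
$X{\left(J{\left(K \right)} \right)} - \frac{1}{25859 + 38152} = 1 - \frac{1}{25859 + 38152} = 1 - \frac{1}{64011} = \frac{64010}{64011}$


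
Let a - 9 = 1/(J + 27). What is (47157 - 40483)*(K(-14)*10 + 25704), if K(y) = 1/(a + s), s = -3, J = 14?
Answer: 42375214852/247 ≈ 1.7156e+8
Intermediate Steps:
a = 370/41 (a = 9 + 1/(14 + 27) = 9 + 1/41 = 370/41 ≈ 9.0244)
K(y) = 41/247 (K(y) = 1/(370/41 - 3) = 1/(247/41) = 41/247)
(47157 - 40483)*(K(-14)*10 + 25704) = (47157 - 40483)*((41/247)*10 + 25704) = 6674*(410/247 + 25704) = 6674*(6349298/247) = 42375214852/247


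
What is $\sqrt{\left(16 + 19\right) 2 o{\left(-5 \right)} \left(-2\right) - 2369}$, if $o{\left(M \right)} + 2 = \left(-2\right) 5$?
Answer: $i \sqrt{689} \approx 26.249 i$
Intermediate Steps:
$o{\left(M \right)} = -12$ ($o{\left(M \right)} = -2 - 10 = -12$)
$\sqrt{\left(16 + 19\right) 2 o{\left(-5 \right)} \left(-2\right) - 2369} = \sqrt{\left(16 + 19\right) 2 \left(-12\right) \left(-2\right) - 2369} = \sqrt{35 \left(\left(-24\right) \left(-2\right)\right) - 2369} = \sqrt{35 \cdot 48 - 2369} = \sqrt{1680 - 2369} = \sqrt{-689} = i \sqrt{689}$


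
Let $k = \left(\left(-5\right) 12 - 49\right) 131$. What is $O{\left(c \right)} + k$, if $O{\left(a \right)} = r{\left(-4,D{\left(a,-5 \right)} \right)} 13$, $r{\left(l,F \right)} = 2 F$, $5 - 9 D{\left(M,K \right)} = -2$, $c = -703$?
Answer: $- \frac{128329}{9} \approx -14259.0$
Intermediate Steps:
$D{\left(M,K \right)} = \frac{7}{9}$ ($D{\left(M,K \right)} = \frac{5}{9} - - \frac{2}{9} = \frac{5}{9} + \frac{2}{9} = \frac{7}{9}$)
$O{\left(a \right)} = \frac{182}{9}$ ($O{\left(a \right)} = 2 \cdot \frac{7}{9} \cdot 13 = \frac{14}{9} \cdot 13 = \frac{182}{9}$)
$k = -14279$ ($k = \left(-60 - 49\right) 131 = \left(-109\right) 131 = -14279$)
$O{\left(c \right)} + k = \frac{182}{9} - 14279 = - \frac{128329}{9}$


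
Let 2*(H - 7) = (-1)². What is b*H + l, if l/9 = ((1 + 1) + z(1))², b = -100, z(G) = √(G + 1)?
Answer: -696 + 36*√2 ≈ -645.09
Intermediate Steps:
z(G) = √(1 + G)
H = 15/2 (H = 7 + (½)*(-1)² = 7 + (½)*1 = 7 + ½ = 15/2 ≈ 7.5000)
l = 9*(2 + √2)² (l = 9*((1 + 1) + √(1 + 1))² = 9*(2 + √2)² ≈ 104.91)
b*H + l = -100*15/2 + (54 + 36*√2) = -750 + (54 + 36*√2) = -696 + 36*√2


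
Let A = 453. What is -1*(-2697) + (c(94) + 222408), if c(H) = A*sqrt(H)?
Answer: 225105 + 453*sqrt(94) ≈ 2.2950e+5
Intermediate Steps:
c(H) = 453*sqrt(H)
-1*(-2697) + (c(94) + 222408) = -1*(-2697) + (453*sqrt(94) + 222408) = 2697 + (222408 + 453*sqrt(94)) = 225105 + 453*sqrt(94)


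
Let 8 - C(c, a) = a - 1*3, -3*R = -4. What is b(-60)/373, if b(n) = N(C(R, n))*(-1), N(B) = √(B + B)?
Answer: -√142/373 ≈ -0.031947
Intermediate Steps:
R = 4/3 (R = -⅓*(-4) = 4/3 ≈ 1.3333)
C(c, a) = 11 - a (C(c, a) = 8 - (a - 1*3) = 8 - (a - 3) = 8 - (-3 + a) = 8 + (3 - a) = 11 - a)
N(B) = √2*√B (N(B) = √(2*B) = √2*√B)
b(n) = -√2*√(11 - n) (b(n) = (√2*√(11 - n))*(-1) = -√2*√(11 - n))
b(-60)/373 = -√(22 - 2*(-60))/373 = -√(22 + 120)*(1/373) = -√142*(1/373) = -√142/373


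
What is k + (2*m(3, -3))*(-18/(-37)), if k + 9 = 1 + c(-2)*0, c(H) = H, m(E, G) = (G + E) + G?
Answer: -404/37 ≈ -10.919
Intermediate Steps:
m(E, G) = E + 2*G (m(E, G) = (E + G) + G = E + 2*G)
k = -8 (k = -9 + (1 - 2*0) = -9 + (1 + 0) = -9 + 1 = -8)
k + (2*m(3, -3))*(-18/(-37)) = -8 + (2*(3 + 2*(-3)))*(-18/(-37)) = -8 + (2*(3 - 6))*(-18*(-1/37)) = -8 + (2*(-3))*(18/37) = -8 - 6*18/37 = -8 - 108/37 = -404/37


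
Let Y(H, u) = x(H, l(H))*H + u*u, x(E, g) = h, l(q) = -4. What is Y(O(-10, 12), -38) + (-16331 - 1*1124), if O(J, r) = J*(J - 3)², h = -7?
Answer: -4181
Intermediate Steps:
x(E, g) = -7
O(J, r) = J*(-3 + J)²
Y(H, u) = u² - 7*H (Y(H, u) = -7*H + u*u = -7*H + u² = u² - 7*H)
Y(O(-10, 12), -38) + (-16331 - 1*1124) = ((-38)² - (-70)*(-3 - 10)²) + (-16331 - 1*1124) = (1444 - (-70)*(-13)²) + (-16331 - 1124) = (1444 - (-70)*169) - 17455 = (1444 - 7*(-1690)) - 17455 = (1444 + 11830) - 17455 = 13274 - 17455 = -4181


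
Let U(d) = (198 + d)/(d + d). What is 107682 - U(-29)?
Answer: 6245725/58 ≈ 1.0768e+5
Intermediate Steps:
U(d) = (198 + d)/(2*d) (U(d) = (198 + d)/((2*d)) = (198 + d)*(1/(2*d)) = (198 + d)/(2*d))
107682 - U(-29) = 107682 - (198 - 29)/(2*(-29)) = 107682 - (-1)*169/(2*29) = 107682 - 1*(-169/58) = 107682 + 169/58 = 6245725/58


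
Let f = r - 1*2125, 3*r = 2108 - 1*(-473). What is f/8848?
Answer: -271/1896 ≈ -0.14293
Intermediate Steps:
r = 2581/3 (r = (2108 - 1*(-473))/3 = (2108 + 473)/3 = (⅓)*2581 = 2581/3 ≈ 860.33)
f = -3794/3 (f = 2581/3 - 1*2125 = 2581/3 - 2125 = -3794/3 ≈ -1264.7)
f/8848 = -3794/3/8848 = -3794/3*1/8848 = -271/1896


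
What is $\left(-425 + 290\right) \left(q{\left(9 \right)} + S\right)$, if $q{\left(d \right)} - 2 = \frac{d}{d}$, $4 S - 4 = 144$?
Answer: $-5400$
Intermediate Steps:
$S = 37$ ($S = 1 + \frac{1}{4} \cdot 144 = 1 + 36 = 37$)
$q{\left(d \right)} = 3$ ($q{\left(d \right)} = 2 + \frac{d}{d} = 2 + 1 = 3$)
$\left(-425 + 290\right) \left(q{\left(9 \right)} + S\right) = \left(-425 + 290\right) \left(3 + 37\right) = \left(-135\right) 40 = -5400$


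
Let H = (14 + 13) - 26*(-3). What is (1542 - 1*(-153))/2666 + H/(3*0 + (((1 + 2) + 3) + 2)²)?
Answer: 194205/85312 ≈ 2.2764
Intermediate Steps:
H = 105 (H = 27 + 78 = 105)
(1542 - 1*(-153))/2666 + H/(3*0 + (((1 + 2) + 3) + 2)²) = (1542 - 1*(-153))/2666 + 105/(3*0 + (((1 + 2) + 3) + 2)²) = (1542 + 153)*(1/2666) + 105/(0 + ((3 + 3) + 2)²) = 1695*(1/2666) + 105/(0 + (6 + 2)²) = 1695/2666 + 105/(0 + 8²) = 1695/2666 + 105/(0 + 64) = 1695/2666 + 105/64 = 194205/85312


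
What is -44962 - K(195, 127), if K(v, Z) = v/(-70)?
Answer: -629429/14 ≈ -44959.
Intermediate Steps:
K(v, Z) = -v/70 (K(v, Z) = v*(-1/70) = -v/70)
-44962 - K(195, 127) = -44962 - (-1)*195/70 = -44962 - 1*(-39/14) = -44962 + 39/14 = -629429/14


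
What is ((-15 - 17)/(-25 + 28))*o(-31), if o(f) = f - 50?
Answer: 864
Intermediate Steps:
o(f) = -50 + f
((-15 - 17)/(-25 + 28))*o(-31) = ((-15 - 17)/(-25 + 28))*(-50 - 31) = -32/3*(-81) = 864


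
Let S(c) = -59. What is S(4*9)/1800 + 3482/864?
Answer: 43171/10800 ≈ 3.9973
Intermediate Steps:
S(4*9)/1800 + 3482/864 = -59/1800 + 3482/864 = -59*1/1800 + 3482*(1/864) = -59/1800 + 1741/432 = 43171/10800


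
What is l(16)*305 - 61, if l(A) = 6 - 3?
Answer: 854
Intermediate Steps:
l(A) = 3
l(16)*305 - 61 = 3*305 - 61 = 915 - 61 = 854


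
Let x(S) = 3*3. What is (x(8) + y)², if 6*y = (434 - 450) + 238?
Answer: 2116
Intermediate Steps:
y = 37 (y = ((434 - 450) + 238)/6 = (-16 + 238)/6 = (⅙)*222 = 37)
x(S) = 9
(x(8) + y)² = (9 + 37)² = 46² = 2116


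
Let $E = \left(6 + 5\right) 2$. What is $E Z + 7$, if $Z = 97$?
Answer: $2141$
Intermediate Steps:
$E = 22$ ($E = 11 \cdot 2 = 22$)
$E Z + 7 = 22 \cdot 97 + 7 = 2134 + 7 = 2141$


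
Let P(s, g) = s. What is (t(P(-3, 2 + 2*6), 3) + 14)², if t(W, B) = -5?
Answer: 81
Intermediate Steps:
(t(P(-3, 2 + 2*6), 3) + 14)² = (-5 + 14)² = 9² = 81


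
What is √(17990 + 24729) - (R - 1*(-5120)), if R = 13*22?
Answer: -5406 + √42719 ≈ -5199.3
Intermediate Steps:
R = 286
√(17990 + 24729) - (R - 1*(-5120)) = √(17990 + 24729) - (286 - 1*(-5120)) = √42719 - (286 + 5120) = √42719 - 1*5406 = √42719 - 5406 = -5406 + √42719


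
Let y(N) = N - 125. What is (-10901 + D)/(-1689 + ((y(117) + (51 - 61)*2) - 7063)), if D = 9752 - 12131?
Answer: 664/439 ≈ 1.5125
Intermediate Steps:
y(N) = -125 + N
D = -2379
(-10901 + D)/(-1689 + ((y(117) + (51 - 61)*2) - 7063)) = (-10901 - 2379)/(-1689 + (((-125 + 117) + (51 - 61)*2) - 7063)) = -13280/(-1689 + ((-8 - 10*2) - 7063)) = -13280/(-1689 + ((-8 - 20) - 7063)) = -13280/(-1689 + (-28 - 7063)) = -13280/(-1689 - 7091) = -13280/(-8780) = -13280*(-1/8780) = 664/439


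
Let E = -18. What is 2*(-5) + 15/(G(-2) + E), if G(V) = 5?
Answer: -145/13 ≈ -11.154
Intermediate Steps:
2*(-5) + 15/(G(-2) + E) = 2*(-5) + 15/(5 - 18) = -10 + 15/(-13) = -10 + 15*(-1/13) = -10 - 15/13 = -145/13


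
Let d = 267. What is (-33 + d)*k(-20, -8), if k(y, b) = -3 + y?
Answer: -5382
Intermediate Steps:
(-33 + d)*k(-20, -8) = (-33 + 267)*(-3 - 20) = 234*(-23) = -5382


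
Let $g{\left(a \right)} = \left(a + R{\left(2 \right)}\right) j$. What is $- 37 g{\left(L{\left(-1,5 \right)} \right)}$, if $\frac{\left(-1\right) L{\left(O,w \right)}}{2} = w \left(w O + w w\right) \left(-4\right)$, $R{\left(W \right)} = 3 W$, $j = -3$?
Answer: $89466$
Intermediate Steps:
$L{\left(O,w \right)} = 8 w \left(w^{2} + O w\right)$ ($L{\left(O,w \right)} = - 2 w \left(w O + w w\right) \left(-4\right) = - 2 w \left(O w + w^{2}\right) \left(-4\right) = - 2 w \left(w^{2} + O w\right) \left(-4\right) = - 2 \left(- 4 w \left(w^{2} + O w\right)\right) = 8 w \left(w^{2} + O w\right)$)
$g{\left(a \right)} = -18 - 3 a$ ($g{\left(a \right)} = \left(a + 3 \cdot 2\right) \left(-3\right) = \left(a + 6\right) \left(-3\right) = \left(6 + a\right) \left(-3\right) = -18 - 3 a$)
$- 37 g{\left(L{\left(-1,5 \right)} \right)} = - 37 \left(-18 - 3 \cdot 8 \cdot 5^{2} \left(-1 + 5\right)\right) = - 37 \left(-18 - 3 \cdot 8 \cdot 25 \cdot 4\right) = - 37 \left(-18 - 2400\right) = \left(-37\right) \left(-2418\right) = 89466$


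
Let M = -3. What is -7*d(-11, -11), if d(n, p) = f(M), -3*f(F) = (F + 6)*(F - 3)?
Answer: -42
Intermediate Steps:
f(F) = -(-3 + F)*(6 + F)/3 (f(F) = -(F + 6)*(F - 3)/3 = -(6 + F)*(-3 + F)/3 = -(-3 + F)*(6 + F)/3)
d(n, p) = 6 (d(n, p) = 6 - 1*(-3) - ⅓*(-3)² = 6 + 3 - ⅓*9 = 6 + 3 - 3 = 6)
-7*d(-11, -11) = -7*6 = -42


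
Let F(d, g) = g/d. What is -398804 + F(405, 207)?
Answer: -17946157/45 ≈ -3.9880e+5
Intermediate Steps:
-398804 + F(405, 207) = -398804 + 207/405 = -398804 + 207*(1/405) = -398804 + 23/45 = -17946157/45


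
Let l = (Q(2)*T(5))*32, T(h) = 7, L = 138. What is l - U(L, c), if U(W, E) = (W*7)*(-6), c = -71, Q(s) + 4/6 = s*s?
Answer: 19628/3 ≈ 6542.7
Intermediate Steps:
Q(s) = -⅔ + s² (Q(s) = -⅔ + s*s = -⅔ + s²)
U(W, E) = -42*W (U(W, E) = (7*W)*(-6) = -42*W)
l = 2240/3 (l = ((-⅔ + 2²)*7)*32 = ((-⅔ + 4)*7)*32 = ((10/3)*7)*32 = (70/3)*32 = 2240/3 ≈ 746.67)
l - U(L, c) = 2240/3 - (-42)*138 = 2240/3 - 1*(-5796) = 2240/3 + 5796 = 19628/3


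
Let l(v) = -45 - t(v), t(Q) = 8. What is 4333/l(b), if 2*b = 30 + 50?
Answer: -4333/53 ≈ -81.755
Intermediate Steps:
b = 40 (b = (30 + 50)/2 = (1/2)*80 = 40)
l(v) = -53 (l(v) = -45 - 1*8 = -45 - 8 = -53)
4333/l(b) = 4333/(-53) = 4333*(-1/53) = -4333/53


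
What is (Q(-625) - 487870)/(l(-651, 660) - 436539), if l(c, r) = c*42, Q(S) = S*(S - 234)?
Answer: -1485/14057 ≈ -0.10564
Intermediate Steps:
Q(S) = S*(-234 + S)
l(c, r) = 42*c
(Q(-625) - 487870)/(l(-651, 660) - 436539) = (-625*(-234 - 625) - 487870)/(42*(-651) - 436539) = (-625*(-859) - 487870)/(-27342 - 436539) = (536875 - 487870)/(-463881) = 49005*(-1/463881) = -1485/14057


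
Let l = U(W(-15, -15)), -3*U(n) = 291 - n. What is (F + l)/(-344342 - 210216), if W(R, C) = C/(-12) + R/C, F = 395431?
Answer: -1581339/2218232 ≈ -0.71288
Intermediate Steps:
W(R, C) = -C/12 + R/C (W(R, C) = C*(-1/12) + R/C = -C/12 + R/C)
U(n) = -97 + n/3 (U(n) = -(291 - n)/3 = -97 + n/3)
l = -385/4 (l = -97 + (-1/12*(-15) - 15/(-15))/3 = -97 + (5/4 - 15*(-1/15))/3 = -97 + (5/4 + 1)/3 = -97 + (1/3)*(9/4) = -97 + 3/4 = -385/4 ≈ -96.250)
(F + l)/(-344342 - 210216) = (395431 - 385/4)/(-344342 - 210216) = (1581339/4)/(-554558) = (1581339/4)*(-1/554558) = -1581339/2218232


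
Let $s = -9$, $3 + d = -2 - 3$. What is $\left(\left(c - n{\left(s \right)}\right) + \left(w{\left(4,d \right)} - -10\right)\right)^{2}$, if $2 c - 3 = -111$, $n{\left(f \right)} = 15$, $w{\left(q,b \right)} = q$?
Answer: $3025$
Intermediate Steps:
$d = -8$ ($d = -3 - 5 = -8$)
$c = -54$ ($c = \frac{3}{2} + \frac{1}{2} \left(-111\right) = \frac{3}{2} - \frac{111}{2} = -54$)
$\left(\left(c - n{\left(s \right)}\right) + \left(w{\left(4,d \right)} - -10\right)\right)^{2} = \left(\left(-54 - 15\right) + \left(4 - -10\right)\right)^{2} = \left(\left(-54 - 15\right) + \left(4 + 10\right)\right)^{2} = \left(-69 + 14\right)^{2} = \left(-55\right)^{2} = 3025$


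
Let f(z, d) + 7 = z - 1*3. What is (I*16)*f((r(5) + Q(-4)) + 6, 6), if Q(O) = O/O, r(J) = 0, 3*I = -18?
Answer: 288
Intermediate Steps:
I = -6 (I = (⅓)*(-18) = -6)
Q(O) = 1
f(z, d) = -10 + z (f(z, d) = -7 + (z - 1*3) = -7 + (z - 3) = -7 + (-3 + z) = -10 + z)
(I*16)*f((r(5) + Q(-4)) + 6, 6) = (-6*16)*(-10 + ((0 + 1) + 6)) = -96*(-10 + (1 + 6)) = -96*(-10 + 7) = -96*(-3) = 288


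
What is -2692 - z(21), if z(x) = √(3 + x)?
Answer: -2692 - 2*√6 ≈ -2696.9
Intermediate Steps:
-2692 - z(21) = -2692 - √(3 + 21) = -2692 - √24 = -2692 - 2*√6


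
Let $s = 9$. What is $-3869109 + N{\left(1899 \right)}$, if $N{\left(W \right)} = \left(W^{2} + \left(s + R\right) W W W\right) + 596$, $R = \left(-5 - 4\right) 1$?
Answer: $-262312$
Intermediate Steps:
$R = -9$ ($R = \left(-9\right) 1 = -9$)
$N{\left(W \right)} = 596 + W^{2}$ ($N{\left(W \right)} = \left(W^{2} + \left(9 - 9\right) W W W\right) + 596 = \left(W^{2} + 0 W^{2} W\right) + 596 = \left(W^{2} + 0 W\right) + 596 = \left(W^{2} + 0\right) + 596 = W^{2} + 596 = 596 + W^{2}$)
$-3869109 + N{\left(1899 \right)} = -3869109 + \left(596 + 1899^{2}\right) = -3869109 + \left(596 + 3606201\right) = -3869109 + 3606797 = -262312$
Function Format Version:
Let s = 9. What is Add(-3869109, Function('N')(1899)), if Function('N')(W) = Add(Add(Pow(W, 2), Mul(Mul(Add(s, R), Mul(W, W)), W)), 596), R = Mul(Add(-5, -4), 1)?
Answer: -262312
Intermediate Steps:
R = -9 (R = Mul(-9, 1) = -9)
Function('N')(W) = Add(596, Pow(W, 2)) (Function('N')(W) = Add(Add(Pow(W, 2), Mul(Mul(Add(9, -9), Mul(W, W)), W)), 596) = Add(Add(Pow(W, 2), Mul(Mul(0, Pow(W, 2)), W)), 596) = Add(Add(Pow(W, 2), Mul(0, W)), 596) = Add(Add(Pow(W, 2), 0), 596) = Add(Pow(W, 2), 596) = Add(596, Pow(W, 2)))
Add(-3869109, Function('N')(1899)) = Add(-3869109, Add(596, Pow(1899, 2))) = Add(-3869109, Add(596, 3606201)) = Add(-3869109, 3606797) = -262312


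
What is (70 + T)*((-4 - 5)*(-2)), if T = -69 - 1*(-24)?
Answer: 450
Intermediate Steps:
T = -45 (T = -69 + 24 = -45)
(70 + T)*((-4 - 5)*(-2)) = (70 - 45)*((-4 - 5)*(-2)) = 25*(-9*(-2)) = 25*18 = 450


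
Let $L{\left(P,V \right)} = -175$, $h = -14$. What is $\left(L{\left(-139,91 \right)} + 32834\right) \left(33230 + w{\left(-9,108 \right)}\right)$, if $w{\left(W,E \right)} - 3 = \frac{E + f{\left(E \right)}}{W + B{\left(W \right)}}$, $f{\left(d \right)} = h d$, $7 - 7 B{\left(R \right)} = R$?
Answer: $\frac{51332730361}{47} \approx 1.0922 \cdot 10^{9}$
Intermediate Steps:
$B{\left(R \right)} = 1 - \frac{R}{7}$
$f{\left(d \right)} = - 14 d$
$w{\left(W,E \right)} = 3 - \frac{13 E}{1 + \frac{6 W}{7}}$ ($w{\left(W,E \right)} = 3 + \frac{E - 14 E}{W - \left(-1 + \frac{W}{7}\right)} = 3 + \frac{\left(-13\right) E}{1 + \frac{6 W}{7}} = 3 - \frac{13 E}{1 + \frac{6 W}{7}}$)
$\left(L{\left(-139,91 \right)} + 32834\right) \left(33230 + w{\left(-9,108 \right)}\right) = \left(-175 + 32834\right) \left(33230 + \frac{21 - 9828 + 18 \left(-9\right)}{7 + 6 \left(-9\right)}\right) = 32659 \left(33230 + \frac{21 - 9828 - 162}{7 - 54}\right) = 32659 \left(33230 + \frac{1}{-47} \left(-9969\right)\right) = 32659 \left(33230 - - \frac{9969}{47}\right) = 32659 \left(33230 + \frac{9969}{47}\right) = 32659 \cdot \frac{1571779}{47} = \frac{51332730361}{47}$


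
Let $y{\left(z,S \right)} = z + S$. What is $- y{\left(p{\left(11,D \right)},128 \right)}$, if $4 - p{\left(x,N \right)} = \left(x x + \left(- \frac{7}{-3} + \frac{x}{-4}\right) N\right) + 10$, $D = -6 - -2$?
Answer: $\frac{2}{3} \approx 0.66667$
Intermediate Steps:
$D = -4$ ($D = -6 + 2 = -4$)
$p{\left(x,N \right)} = -6 - x^{2} - N \left(\frac{7}{3} - \frac{x}{4}\right)$ ($p{\left(x,N \right)} = 4 - \left(\left(x x + \left(- \frac{7}{-3} + \frac{x}{-4}\right) N\right) + 10\right) = 4 - \left(\left(x^{2} + \left(\left(-7\right) \left(- \frac{1}{3}\right) + x \left(- \frac{1}{4}\right)\right) N\right) + 10\right) = 4 - \left(\left(x^{2} + \left(\frac{7}{3} - \frac{x}{4}\right) N\right) + 10\right) = 4 - \left(\left(x^{2} + N \left(\frac{7}{3} - \frac{x}{4}\right)\right) + 10\right) = 4 - \left(10 + x^{2} + N \left(\frac{7}{3} - \frac{x}{4}\right)\right) = -6 - x^{2} - N \left(\frac{7}{3} - \frac{x}{4}\right)$)
$y{\left(z,S \right)} = S + z$
$- y{\left(p{\left(11,D \right)},128 \right)} = - (128 - \left(\frac{353}{3} + 11\right)) = - (128 - \frac{386}{3}) = \left(-1\right) \left(- \frac{2}{3}\right) = \frac{2}{3}$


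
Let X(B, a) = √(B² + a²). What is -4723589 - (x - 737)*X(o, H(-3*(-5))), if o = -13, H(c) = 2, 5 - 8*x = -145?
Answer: -4723589 + 2873*√173/4 ≈ -4.7141e+6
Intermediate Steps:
x = 75/4 (x = 5/8 - ⅛*(-145) = 5/8 + 145/8 = 75/4 ≈ 18.750)
-4723589 - (x - 737)*X(o, H(-3*(-5))) = -4723589 - (75/4 - 737)*√((-13)² + 2²) = -4723589 - (-2873)*√(169 + 4)/4 = -4723589 - (-2873)*√173/4 = -4723589 + 2873*√173/4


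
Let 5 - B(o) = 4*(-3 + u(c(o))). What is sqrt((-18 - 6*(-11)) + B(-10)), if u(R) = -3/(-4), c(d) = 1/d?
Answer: sqrt(62) ≈ 7.8740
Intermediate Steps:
u(R) = 3/4 (u(R) = -3*(-1/4) = 3/4)
B(o) = 14 (B(o) = 5 - 4*(-3 + 3/4) = 5 - 4*(-9)/4 = 5 - 1*(-9) = 5 + 9 = 14)
sqrt((-18 - 6*(-11)) + B(-10)) = sqrt((-18 - 6*(-11)) + 14) = sqrt((-18 + 66) + 14) = sqrt(48 + 14) = sqrt(62)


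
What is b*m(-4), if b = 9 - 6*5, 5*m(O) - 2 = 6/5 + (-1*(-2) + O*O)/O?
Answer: 273/50 ≈ 5.4600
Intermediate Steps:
m(O) = 16/25 + (2 + O**2)/(5*O) (m(O) = 2/5 + (6/5 + (-1*(-2) + O*O)/O)/5 = 2/5 + (6*(1/5) + (2 + O**2)/O)/5 = 2/5 + (6/5 + (2 + O**2)/O)/5 = 2/5 + (6/25 + (2 + O**2)/(5*O)) = 16/25 + (2 + O**2)/(5*O))
b = -21 (b = 9 - 30 = -21)
b*m(-4) = -21*(10 - 4*(16 + 5*(-4)))/(25*(-4)) = -21*(-1)*(10 - 4*(16 - 20))/(25*4) = -21*(-1)*(10 - 4*(-4))/(25*4) = -21*(-1)*(10 + 16)/(25*4) = -21*(-1)*26/(25*4) = -21*(-13/50) = 273/50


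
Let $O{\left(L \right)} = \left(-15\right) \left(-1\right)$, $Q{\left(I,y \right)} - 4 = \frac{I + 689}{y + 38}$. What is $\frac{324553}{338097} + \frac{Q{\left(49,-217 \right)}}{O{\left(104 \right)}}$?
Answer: $\frac{95998519}{100865605} \approx 0.95175$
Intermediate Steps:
$Q{\left(I,y \right)} = 4 + \frac{689 + I}{38 + y}$ ($Q{\left(I,y \right)} = 4 + \frac{I + 689}{y + 38} = 4 + \frac{689 + I}{38 + y}$)
$O{\left(L \right)} = 15$
$\frac{324553}{338097} + \frac{Q{\left(49,-217 \right)}}{O{\left(104 \right)}} = \frac{324553}{338097} + \frac{\frac{1}{38 - 217} \left(841 + 49 + 4 \left(-217\right)\right)}{15} = 324553 \cdot \frac{1}{338097} + \frac{841 + 49 - 868}{-179} \cdot \frac{1}{15} = \frac{324553}{338097} + \left(- \frac{1}{179}\right) 22 \cdot \frac{1}{15} = \frac{324553}{338097} - \frac{22}{2685} = \frac{95998519}{100865605}$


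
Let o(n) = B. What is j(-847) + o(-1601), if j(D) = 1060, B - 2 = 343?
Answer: 1405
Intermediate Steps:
B = 345 (B = 2 + 343 = 345)
o(n) = 345
j(-847) + o(-1601) = 1060 + 345 = 1405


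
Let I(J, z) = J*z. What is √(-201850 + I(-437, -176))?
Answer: 3*I*√13882 ≈ 353.47*I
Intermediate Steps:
√(-201850 + I(-437, -176)) = √(-201850 - 437*(-176)) = √(-201850 + 76912) = √(-124938) = 3*I*√13882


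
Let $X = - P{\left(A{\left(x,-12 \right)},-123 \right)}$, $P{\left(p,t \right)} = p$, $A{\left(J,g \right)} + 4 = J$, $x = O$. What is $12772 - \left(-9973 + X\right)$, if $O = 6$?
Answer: $22747$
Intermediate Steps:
$x = 6$
$A{\left(J,g \right)} = -4 + J$
$X = -2$ ($X = - (-4 + 6) = \left(-1\right) 2 = -2$)
$12772 - \left(-9973 + X\right) = 12772 + \left(9973 - -2\right) = 12772 + \left(9973 + 2\right) = 12772 + 9975 = 22747$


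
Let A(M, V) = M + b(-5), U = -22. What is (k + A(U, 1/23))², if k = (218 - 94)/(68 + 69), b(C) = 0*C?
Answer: 8352100/18769 ≈ 444.99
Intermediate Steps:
b(C) = 0
A(M, V) = M (A(M, V) = M + 0 = M)
k = 124/137 ≈ 0.90511
(k + A(U, 1/23))² = (124/137 - 22)² = (-2890/137)² = 8352100/18769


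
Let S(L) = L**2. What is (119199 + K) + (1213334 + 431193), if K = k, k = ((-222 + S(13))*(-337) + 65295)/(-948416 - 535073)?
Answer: 2616468036858/1483489 ≈ 1.7637e+6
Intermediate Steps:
k = -83156/1483489 (k = ((-222 + 13**2)*(-337) + 65295)/(-948416 - 535073) = ((-222 + 169)*(-337) + 65295)/(-1483489) = (-53*(-337) + 65295)*(-1/1483489) = (17861 + 65295)*(-1/1483489) = 83156*(-1/1483489) = -83156/1483489 ≈ -0.056054)
K = -83156/1483489 ≈ -0.056054
(119199 + K) + (1213334 + 431193) = (119199 - 83156/1483489) + (1213334 + 431193) = 176830322155/1483489 + 1644527 = 2616468036858/1483489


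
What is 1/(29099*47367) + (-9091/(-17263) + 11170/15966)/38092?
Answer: 718907160375618/22331870935727046631 ≈ 3.2192e-5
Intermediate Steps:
1/(29099*47367) + (-9091/(-17263) + 11170/15966)/38092 = (1/29099)*(1/47367) + (-9091*(-1/17263) + 11170*(1/15966))*(1/38092) = 1/1378332333 + (9091/17263 + 5585/7983)*(1/38092) = 1/1378332333 + (168987308/137810529)*(1/38092) = 1/1378332333 + 42246827/1312369667667 = 718907160375618/22331870935727046631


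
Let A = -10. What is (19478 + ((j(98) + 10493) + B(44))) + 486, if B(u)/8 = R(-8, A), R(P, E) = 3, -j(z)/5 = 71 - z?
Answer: 30616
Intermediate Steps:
j(z) = -355 + 5*z (j(z) = -5*(71 - z) = -355 + 5*z)
B(u) = 24 (B(u) = 8*3 = 24)
(19478 + ((j(98) + 10493) + B(44))) + 486 = (19478 + (((-355 + 5*98) + 10493) + 24)) + 486 = (19478 + (((-355 + 490) + 10493) + 24)) + 486 = (19478 + ((135 + 10493) + 24)) + 486 = (19478 + (10628 + 24)) + 486 = (19478 + 10652) + 486 = 30130 + 486 = 30616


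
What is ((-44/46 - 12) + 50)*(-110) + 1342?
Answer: -62854/23 ≈ -2732.8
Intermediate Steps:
((-44/46 - 12) + 50)*(-110) + 1342 = ((-44*1/46 - 12) + 50)*(-110) + 1342 = ((-22/23 - 12) + 50)*(-110) + 1342 = (-298/23 + 50)*(-110) + 1342 = (852/23)*(-110) + 1342 = -93720/23 + 1342 = -62854/23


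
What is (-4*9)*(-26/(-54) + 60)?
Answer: -6532/3 ≈ -2177.3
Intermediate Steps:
(-4*9)*(-26/(-54) + 60) = -36*(-26*(-1/54) + 60) = -36*(13/27 + 60) = -36*1633/27 = -6532/3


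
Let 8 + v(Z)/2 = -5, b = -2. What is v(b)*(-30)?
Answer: 780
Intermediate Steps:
v(Z) = -26 (v(Z) = -16 + 2*(-5) = -16 - 10 = -26)
v(b)*(-30) = -26*(-30) = 780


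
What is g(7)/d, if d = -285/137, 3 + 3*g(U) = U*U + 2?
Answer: -2192/285 ≈ -7.6912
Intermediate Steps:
g(U) = -1/3 + U**2/3 (g(U) = -1 + (U*U + 2)/3 = -1 + (U**2 + 2)/3 = -1 + (2 + U**2)/3 = -1 + (2/3 + U**2/3) = -1/3 + U**2/3)
d = -285/137 (d = -285*1/137 = -285/137 ≈ -2.0803)
g(7)/d = (-1/3 + (1/3)*7**2)/(-285/137) = (-1/3 + (1/3)*49)*(-137/285) = (-1/3 + 49/3)*(-137/285) = 16*(-137/285) = -2192/285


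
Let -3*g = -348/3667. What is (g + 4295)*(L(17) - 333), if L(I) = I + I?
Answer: -4709214419/3667 ≈ -1.2842e+6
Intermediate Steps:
L(I) = 2*I
g = 116/3667 (g = -(-116)/3667 = -⅓*(-348/3667) = 116/3667 ≈ 0.031633)
(g + 4295)*(L(17) - 333) = (116/3667 + 4295)*(2*17 - 333) = 15749881*(34 - 333)/3667 = (15749881/3667)*(-299) = -4709214419/3667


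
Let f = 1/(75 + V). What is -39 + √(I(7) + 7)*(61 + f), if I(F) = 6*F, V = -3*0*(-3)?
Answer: 29107/75 ≈ 388.09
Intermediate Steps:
V = 0 (V = 0*(-3) = 0)
f = 1/75 (f = 1/(75 + 0) = 1/75 ≈ 0.013333)
-39 + √(I(7) + 7)*(61 + f) = -39 + √(6*7 + 7)*(61 + 1/75) = -39 + √(42 + 7)*(4576/75) = -39 + √49*(4576/75) = -39 + 7*(4576/75) = -39 + 32032/75 = 29107/75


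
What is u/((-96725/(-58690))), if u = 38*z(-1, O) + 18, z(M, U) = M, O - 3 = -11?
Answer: -46952/3869 ≈ -12.135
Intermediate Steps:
O = -8 (O = 3 - 11 = -8)
u = -20 (u = 38*(-1) + 18 = -38 + 18 = -20)
u/((-96725/(-58690))) = -20/((-96725/(-58690))) = -20/((-96725*(-1/58690))) = -20/19345/11738 = -20*11738/19345 = -46952/3869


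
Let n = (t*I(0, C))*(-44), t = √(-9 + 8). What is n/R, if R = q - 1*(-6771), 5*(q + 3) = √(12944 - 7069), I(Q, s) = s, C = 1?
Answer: -6336*I/974587 + 44*I*√235/45805589 ≈ -0.0064865*I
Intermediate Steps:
q = -3 + √235 (q = -3 + √(12944 - 7069)/5 = -3 + √5875/5 = -3 + (5*√235)/5 = -3 + √235 ≈ 12.330)
t = I (t = √(-1) = I ≈ 1.0*I)
R = 6768 + √235 (R = (-3 + √235) - 1*(-6771) = (-3 + √235) + 6771 = 6768 + √235 ≈ 6783.3)
n = -44*I (n = (I*1)*(-44) = I*(-44) = -44*I ≈ -44.0*I)
n/R = (-44*I)/(6768 + √235) = -44*I/(6768 + √235)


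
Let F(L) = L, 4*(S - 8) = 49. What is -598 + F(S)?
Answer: -2311/4 ≈ -577.75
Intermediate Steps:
S = 81/4 (S = 8 + (1/4)*49 = 8 + 49/4 = 81/4 ≈ 20.250)
-598 + F(S) = -598 + 81/4 = -2311/4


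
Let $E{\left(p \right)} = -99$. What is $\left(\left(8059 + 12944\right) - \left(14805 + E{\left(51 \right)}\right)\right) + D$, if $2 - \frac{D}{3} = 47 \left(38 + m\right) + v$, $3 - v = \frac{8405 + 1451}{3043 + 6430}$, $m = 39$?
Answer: $- \frac{43195731}{9473} \approx -4559.9$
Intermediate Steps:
$v = \frac{18563}{9473}$ ($v = 3 - \frac{8405 + 1451}{3043 + 6430} = 3 - \frac{9856}{9473} = \frac{18563}{9473} \approx 1.9596$)
$D = - \frac{102847212}{9473}$ ($D = 6 - 3 \left(47 \left(38 + 39\right) + \frac{18563}{9473}\right) = 6 - 3 \left(47 \cdot 77 + \frac{18563}{9473}\right) = 6 - 3 \left(3619 + \frac{18563}{9473}\right) = 6 - \frac{102904050}{9473} = - \frac{102847212}{9473} \approx -10857.0$)
$\left(\left(8059 + 12944\right) - \left(14805 + E{\left(51 \right)}\right)\right) + D = \left(\left(8059 + 12944\right) - 14706\right) - \frac{102847212}{9473} = \left(21003 + \left(-14805 + 99\right)\right) - \frac{102847212}{9473} = \left(21003 - 14706\right) - \frac{102847212}{9473} = 6297 - \frac{102847212}{9473} = - \frac{43195731}{9473}$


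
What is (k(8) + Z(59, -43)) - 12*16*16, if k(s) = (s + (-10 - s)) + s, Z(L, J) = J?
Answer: -3117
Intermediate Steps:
k(s) = -10 + s
(k(8) + Z(59, -43)) - 12*16*16 = ((-10 + 8) - 43) - 12*16*16 = (-2 - 43) - 192*16 = -45 - 3072 = -3117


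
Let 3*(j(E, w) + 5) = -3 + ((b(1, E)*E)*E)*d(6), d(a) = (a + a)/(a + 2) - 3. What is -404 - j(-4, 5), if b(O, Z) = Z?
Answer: -430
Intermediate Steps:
d(a) = -3 + 2*a/(2 + a) (d(a) = (2*a)/(2 + a) - 3 = 2*a/(2 + a) - 3 = -3 + 2*a/(2 + a))
j(E, w) = -6 - E³/2 (j(E, w) = -5 + (-3 + ((E*E)*E)*((-6 - 1*6)/(2 + 6)))/3 = -5 + (-3 + (E²*E)*((-6 - 6)/8))/3 = -5 + (-3 + E³*((⅛)*(-12)))/3 = -5 + (-3 + E³*(-3/2))/3 = -5 + (-3 - 3*E³/2)/3 = -5 + (-1 - E³/2) = -6 - E³/2)
-404 - j(-4, 5) = -404 - (-6 - ½*(-4)³) = -404 - (-6 - ½*(-64)) = -404 - (-6 + 32) = -404 - 1*26 = -404 - 26 = -430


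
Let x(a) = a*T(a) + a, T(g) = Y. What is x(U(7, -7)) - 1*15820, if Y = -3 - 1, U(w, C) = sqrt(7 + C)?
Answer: -15820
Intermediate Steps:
Y = -4
T(g) = -4
x(a) = -3*a (x(a) = a*(-4) + a = -4*a + a = -3*a)
x(U(7, -7)) - 1*15820 = -3*sqrt(7 - 7) - 1*15820 = -3*sqrt(0) - 15820 = -3*0 - 15820 = 0 - 15820 = -15820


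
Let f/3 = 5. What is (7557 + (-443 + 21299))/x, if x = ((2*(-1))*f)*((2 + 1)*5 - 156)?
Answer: 3157/470 ≈ 6.7170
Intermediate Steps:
f = 15 (f = 3*5 = 15)
x = 4230 (x = ((2*(-1))*15)*((2 + 1)*5 - 156) = (-2*15)*(3*5 - 156) = -30*(15 - 156) = -30*(-141) = 4230)
(7557 + (-443 + 21299))/x = (7557 + (-443 + 21299))/4230 = (7557 + 20856)*(1/4230) = 28413*(1/4230) = 3157/470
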